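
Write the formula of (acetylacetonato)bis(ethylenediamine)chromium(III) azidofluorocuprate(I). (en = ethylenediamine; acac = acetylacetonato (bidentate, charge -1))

[Cr(acac)(en)2][CuF(N3)]2

Cation [Cr…]: ligand charges -1, Cr(III) ⇒ ion charge 2+.
Anion [Cu…]: ligand charges -2, Cu(I) ⇒ ion charge 1−.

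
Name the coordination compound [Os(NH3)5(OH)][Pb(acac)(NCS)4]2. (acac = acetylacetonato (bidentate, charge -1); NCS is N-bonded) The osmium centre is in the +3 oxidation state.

Both ions are complex: the cation is named first with the plain metal name, the anion second with the -ate form; each ion's ligands are alphabetised independently.
Os is given as +3; the cation's ligand charges sum to -1, so the complex cation is 2+.
With 2 anions per cation, each anion must be 2/2 = 1−.
Anion: ligand charges sum to -5; for the ion to be 1−, Pb = +4.

pentaamminehydroxoosmium(III) (acetylacetonato)tetraisothiocyanatoplumbate(IV)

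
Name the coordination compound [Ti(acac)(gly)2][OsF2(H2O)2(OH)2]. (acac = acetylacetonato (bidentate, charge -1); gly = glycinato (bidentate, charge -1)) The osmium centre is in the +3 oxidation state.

Both ions are complex: the cation is named first with the plain metal name, the anion second with the -ate form; each ion's ligands are alphabetised independently.
Os is given as +3; the anion's ligand charges sum to -4, so the complex anion is 1−.
A 1:1 salt means the cation carries the equal and opposite charge, 1+.
Cation: ligand charges sum to -3; for the ion to be 1+, Ti = +4.

(acetylacetonato)bis(glycinato)titanium(IV) diaquadifluorodihydroxoosmate(III)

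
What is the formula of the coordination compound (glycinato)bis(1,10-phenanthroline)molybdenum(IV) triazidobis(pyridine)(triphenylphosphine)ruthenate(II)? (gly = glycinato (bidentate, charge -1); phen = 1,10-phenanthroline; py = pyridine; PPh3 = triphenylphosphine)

[Mo(gly)(phen)2][Ru(N3)3(PPh3)(py)2]3

Cation [Mo…]: ligand charges -1, Mo(IV) ⇒ ion charge 3+.
Anion [Ru…]: ligand charges -3, Ru(II) ⇒ ion charge 1−.
One 3+ cation requires 3 of the 1− anion.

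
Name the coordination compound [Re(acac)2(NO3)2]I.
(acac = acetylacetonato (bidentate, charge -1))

The 1 iodide counter-ion carries a total charge of -1, so each complex ion is 1+.
Ligand charges: 2×nitrato (-1 each), 2×acetylacetonato (-1 each); total -4. So Re + (-4) = 1+, giving Re = +5.
Ligands are named alphabetically: acetylacetonato before nitrato.

bis(acetylacetonato)dinitratorhenium(V) iodide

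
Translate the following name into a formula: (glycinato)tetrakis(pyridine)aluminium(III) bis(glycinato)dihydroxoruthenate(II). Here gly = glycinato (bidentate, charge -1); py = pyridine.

Cation [Al…]: ligand charges -1, Al(III) ⇒ ion charge 2+.
Anion [Ru…]: ligand charges -4, Ru(II) ⇒ ion charge 2−.
One 2+ cation balances one 2− anion.

[Al(gly)(py)4][Ru(gly)2(OH)2]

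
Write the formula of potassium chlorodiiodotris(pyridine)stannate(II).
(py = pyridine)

K[SnClI2(py)3]

Ligands: 1 chloro (Cl, -1), 2 iodo (I, -1), 3 pyridine (py, neutral). Ligand charge sum = -3.
With Sn in oxidation state +2, the complex ion is [Sn...]^1−.
Charge balance with potassium (+1) requires 1 complex ion per 1 potassium.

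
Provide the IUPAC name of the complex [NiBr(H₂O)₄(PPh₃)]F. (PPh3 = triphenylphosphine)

tetraaquabromo(triphenylphosphine)nickel(II) fluoride

The 1 fluoride counter-ion carries a total charge of -1, so each complex ion is 1+.
Ligand charges: 4×aqua (neutral), 1×bromo (-1 each), 1×triphenylphosphine (neutral); total -1. So Ni + (-1) = 1+, giving Ni = +2.
Ligands are named alphabetically: aqua before bromo before triphenylphosphine.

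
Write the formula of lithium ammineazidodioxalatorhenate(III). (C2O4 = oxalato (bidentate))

Ligands: 1 azido (N3, -1), 1 ammine (NH3, neutral), 2 oxalato (C2O4, -2). Ligand charge sum = -5.
Charge balance with lithium (+1) requires 1 complex ion per 2 lithium.

Li2[Re(C2O4)2(N3)(NH3)]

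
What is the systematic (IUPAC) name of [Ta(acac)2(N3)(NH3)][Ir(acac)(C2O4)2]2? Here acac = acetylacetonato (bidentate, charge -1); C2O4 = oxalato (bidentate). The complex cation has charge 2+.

bis(acetylacetonato)ammineazidotantalum(V) (acetylacetonato)dioxalatoiridate(IV)

Both ions are complex: the cation is named first with the plain metal name, the anion second with the -ate form; each ion's ligands are alphabetised independently.
The complex cation is given as 2+; its ligand charges sum to -3, so Ta = +5.
With 2 anions per cation, each anion must be 2/2 = 1−.
Anion: ligand charges sum to -5; for the ion to be 1−, Ir = +4.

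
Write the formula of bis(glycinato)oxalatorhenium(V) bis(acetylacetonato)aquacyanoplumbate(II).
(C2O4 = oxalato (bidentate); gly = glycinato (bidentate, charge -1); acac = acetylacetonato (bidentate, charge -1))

Cation [Re…]: ligand charges -4, Re(V) ⇒ ion charge 1+.
Anion [Pb…]: ligand charges -3, Pb(II) ⇒ ion charge 1−.
One 1+ cation balances one 1− anion.

[Re(C2O4)(gly)2][Pb(acac)2(CN)(H2O)]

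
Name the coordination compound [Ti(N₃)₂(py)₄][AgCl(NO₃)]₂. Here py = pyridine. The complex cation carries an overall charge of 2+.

Both ions are complex: the cation is named first with the plain metal name, the anion second with the -ate form; each ion's ligands are alphabetised independently.
The complex cation is given as 2+; its ligand charges sum to -2, so Ti = +4.
With 2 anions per cation, each anion must be 2/2 = 1−.
Anion: ligand charges sum to -2; for the ion to be 1−, Ag = +1.

diazidotetrakis(pyridine)titanium(IV) chloronitratoargentate(I)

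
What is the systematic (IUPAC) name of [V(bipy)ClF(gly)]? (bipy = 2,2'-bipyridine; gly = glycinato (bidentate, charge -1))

There is no counter-ion, so the complex is neutral overall.
Ligand charges: 1×2,2'-bipyridine (neutral), 1×chloro (-1 each), 1×fluoro (-1 each), 1×glycinato (-1 each); total -3. So V + (-3) = 0, giving V = +3.
Ligands are named alphabetically: bipyridine before chloro before fluoro before glycinato.

(2,2'-bipyridine)chlorofluoro(glycinato)vanadium(III)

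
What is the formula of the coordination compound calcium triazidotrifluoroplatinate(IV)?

Ca[PtF3(N3)3]

Ligands: 3 azido (N3, -1), 3 fluoro (F, -1). Ligand charge sum = -6.
Charge balance with calcium (+2) requires 1 complex ion per 1 calcium.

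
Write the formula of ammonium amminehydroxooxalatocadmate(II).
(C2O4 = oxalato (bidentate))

Ligands: 1 ammine (NH3, neutral), 1 oxalato (C2O4, -2), 1 hydroxo (OH, -1). Ligand charge sum = -3.
Charge balance with ammonium (+1) requires 1 complex ion per 1 ammonium.

NH4[Cd(C2O4)(NH3)(OH)]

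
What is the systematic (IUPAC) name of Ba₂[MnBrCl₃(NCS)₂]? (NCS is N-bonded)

The 2 barium counter-ions carry a total charge of +4, so each complex ion is 4−.
Ligand charges: 1×bromo (-1 each), 2×isothiocyanato (-1 each), 3×chloro (-1 each); total -6. So Mn + (-6) = 4−, giving Mn = +2.
Ligands are named alphabetically: bromo before chloro before isothiocyanato.
The complex ion is anionic, so manganese takes the -ate form manganate(II).

barium bromotrichlorodiisothiocyanatomanganate(II)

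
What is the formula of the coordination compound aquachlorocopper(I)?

[CuCl(H2O)]

Ligands: 1 aqua (H2O, neutral), 1 chloro (Cl, -1). Ligand charge sum = -1.
With Cu in oxidation state +1, the complex ion is [Cu...].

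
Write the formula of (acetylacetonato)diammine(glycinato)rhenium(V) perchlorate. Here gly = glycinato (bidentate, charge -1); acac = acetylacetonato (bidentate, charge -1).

[Re(acac)(gly)(NH3)2](ClO4)3

Ligands: 2 ammine (NH3, neutral), 1 glycinato (gly, -1), 1 acetylacetonato (acac, -1). Ligand charge sum = -2.
With Re in oxidation state +5, the complex ion is [Re...]^3+.
Charge balance with perchlorate (-1) requires 1 complex ion per 3 perchlorate.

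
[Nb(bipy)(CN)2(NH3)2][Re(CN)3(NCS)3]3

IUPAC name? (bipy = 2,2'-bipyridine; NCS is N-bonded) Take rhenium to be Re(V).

diammine(2,2'-bipyridine)dicyanoniobium(V) tricyanotriisothiocyanatorhenate(V)

Re is given as +5; the anion's ligand charges sum to -6, so the complex anion is 1−.
With 3 anions per cation, the cation must be 3×1 = 3+.
Cation: ligand charges sum to -2; for the ion to be 3+, Nb = +5.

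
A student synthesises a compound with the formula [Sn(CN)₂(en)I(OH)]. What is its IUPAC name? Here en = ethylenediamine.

There is no counter-ion, so the complex is neutral overall.
Ligand charges: 2×cyano (-1 each), 1×hydroxo (-1 each), 1×iodo (-1 each), 1×ethylenediamine (neutral); total -4. So Sn + (-4) = 0, giving Sn = +4.
Ligands are named alphabetically: cyano before ethylenediamine before hydroxo before iodo.

dicyano(ethylenediamine)hydroxoiodotin(IV)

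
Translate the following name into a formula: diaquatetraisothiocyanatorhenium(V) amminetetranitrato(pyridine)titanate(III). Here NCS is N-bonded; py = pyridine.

Cation [Re…]: ligand charges -4, Re(V) ⇒ ion charge 1+.
Anion [Ti…]: ligand charges -4, Ti(III) ⇒ ion charge 1−.
One 1+ cation balances one 1− anion.

[Re(H2O)2(NCS)4][Ti(NH3)(NO3)4(py)]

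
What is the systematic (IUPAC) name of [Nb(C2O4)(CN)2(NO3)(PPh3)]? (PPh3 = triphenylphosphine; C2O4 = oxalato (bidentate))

There is no counter-ion, so the complex is neutral overall.
Ligand charges: 1×triphenylphosphine (neutral), 1×nitrato (-1 each), 1×oxalato (-2 each), 2×cyano (-1 each); total -5. So Nb + (-5) = 0, giving Nb = +5.
Ligands are named alphabetically: cyano before nitrato before oxalato before triphenylphosphine.

dicyanonitratooxalato(triphenylphosphine)niobium(V)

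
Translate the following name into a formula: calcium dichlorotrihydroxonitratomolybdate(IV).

Ca[MoCl2(NO3)(OH)3]

Ligands: 1 nitrato (NO3, -1), 2 chloro (Cl, -1), 3 hydroxo (OH, -1). Ligand charge sum = -6.
With Mo in oxidation state +4, the complex ion is [Mo...]^2−.
Charge balance with calcium (+2) requires 1 complex ion per 1 calcium.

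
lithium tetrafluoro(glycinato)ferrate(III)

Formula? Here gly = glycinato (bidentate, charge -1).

Li2[FeF4(gly)]

Ligands: 1 glycinato (gly, -1), 4 fluoro (F, -1). Ligand charge sum = -5.
With Fe in oxidation state +3, the complex ion is [Fe...]^2−.
Charge balance with lithium (+1) requires 1 complex ion per 2 lithium.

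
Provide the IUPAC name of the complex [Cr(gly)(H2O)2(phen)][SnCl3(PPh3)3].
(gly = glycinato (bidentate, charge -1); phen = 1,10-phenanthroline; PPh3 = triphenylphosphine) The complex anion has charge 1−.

diaqua(glycinato)(1,10-phenanthroline)chromium(II) trichlorotris(triphenylphosphine)stannate(II)

The complex anion is given as 1−; its ligand charges sum to -3, so Sn = +2.
A 1:1 salt means the cation carries the equal and opposite charge, 1+.
Cation: ligand charges sum to -1; for the ion to be 1+, Cr = +2.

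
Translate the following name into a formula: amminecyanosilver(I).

[Ag(CN)(NH3)]

Ligands: 1 ammine (NH3, neutral), 1 cyano (CN, -1). Ligand charge sum = -1.
With Ag in oxidation state +1, the complex ion is [Ag...].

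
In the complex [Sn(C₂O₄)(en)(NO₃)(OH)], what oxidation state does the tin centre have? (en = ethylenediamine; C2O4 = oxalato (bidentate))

+4

No counter-ion: the bracketed complex is neutral.
Ligand charges: 1×en neutral; 1×OH = -1; 1×C2O4 = -2; 1×NO3 = -1; sum -4.
Sn + (-4) = 0 ⇒ Sn is +4.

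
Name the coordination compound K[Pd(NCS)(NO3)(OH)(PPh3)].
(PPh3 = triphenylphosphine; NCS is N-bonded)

potassium hydroxoisothiocyanatonitrato(triphenylphosphine)palladate(II)

The 1 potassium counter-ion carries a total charge of +1, so each complex ion is 1−.
Ligand charges: 1×hydroxo (-1 each), 1×triphenylphosphine (neutral), 1×isothiocyanato (-1 each), 1×nitrato (-1 each); total -3. So Pd + (-3) = 1−, giving Pd = +2.
Ligands are named alphabetically: hydroxo before isothiocyanato before nitrato before triphenylphosphine.
The complex ion is anionic, so palladium takes the -ate form palladate(II).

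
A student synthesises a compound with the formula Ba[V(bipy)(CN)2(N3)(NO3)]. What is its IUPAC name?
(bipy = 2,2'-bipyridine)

barium azido(2,2'-bipyridine)dicyanonitratovanadate(II)

The 1 barium counter-ion carries a total charge of +2, so each complex ion is 2−.
Ligand charges: 2×cyano (-1 each), 1×2,2'-bipyridine (neutral), 1×nitrato (-1 each), 1×azido (-1 each); total -4. So V + (-4) = 2−, giving V = +2.
Ligands are named alphabetically: azido before bipyridine before cyano before nitrato.
The complex ion is anionic, so vanadium takes the -ate form vanadate(II).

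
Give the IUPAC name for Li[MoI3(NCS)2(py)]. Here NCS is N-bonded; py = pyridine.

lithium triiododiisothiocyanato(pyridine)molybdate(IV)

The 1 lithium counter-ion carries a total charge of +1, so each complex ion is 1−.
Ligand charges: 2×isothiocyanato (-1 each), 3×iodo (-1 each), 1×pyridine (neutral); total -5. So Mo + (-5) = 1−, giving Mo = +4.
Ligands are named alphabetically: iodo before isothiocyanato before pyridine.
The complex ion is anionic, so molybdenum takes the -ate form molybdate(IV).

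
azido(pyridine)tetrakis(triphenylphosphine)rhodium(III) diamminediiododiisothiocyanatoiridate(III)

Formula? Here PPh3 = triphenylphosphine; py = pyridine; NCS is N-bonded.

[Rh(N3)(PPh3)4(py)][IrI2(NCS)2(NH3)2]2

Cation [Rh…]: ligand charges -1, Rh(III) ⇒ ion charge 2+.
Anion [Ir…]: ligand charges -4, Ir(III) ⇒ ion charge 1−.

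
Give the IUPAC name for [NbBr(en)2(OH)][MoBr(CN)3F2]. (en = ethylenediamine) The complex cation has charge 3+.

Both ions are complex: the cation is named first with the plain metal name, the anion second with the -ate form; each ion's ligands are alphabetised independently.
The complex cation is given as 3+; its ligand charges sum to -2, so Nb = +5.
A 1:1 salt means the anion carries the equal and opposite charge, 3−.
Anion: ligand charges sum to -6; for the ion to be 3−, Mo = +3.

bromobis(ethylenediamine)hydroxoniobium(V) bromotricyanodifluoromolybdate(III)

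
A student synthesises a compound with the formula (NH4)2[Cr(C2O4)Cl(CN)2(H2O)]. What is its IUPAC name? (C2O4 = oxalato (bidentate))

ammonium aquachlorodicyanooxalatochromate(III)

The 2 ammonium counter-ions carry a total charge of +2, so each complex ion is 2−.
Ligand charges: 1×aqua (neutral), 1×oxalato (-2 each), 1×chloro (-1 each), 2×cyano (-1 each); total -5. So Cr + (-5) = 2−, giving Cr = +3.
The complex ion is anionic, so chromium takes the -ate form chromate(III).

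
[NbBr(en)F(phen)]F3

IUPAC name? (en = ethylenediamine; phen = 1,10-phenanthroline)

bromo(ethylenediamine)fluoro(1,10-phenanthroline)niobium(V) fluoride

The 3 fluoride counter-ions carry a total charge of -3, so each complex ion is 3+.
Ligand charges: 1×bromo (-1 each), 1×ethylenediamine (neutral), 1×fluoro (-1 each), 1×1,10-phenanthroline (neutral); total -2. So Nb + (-2) = 3+, giving Nb = +5.
Ligands are named alphabetically: bromo before ethylenediamine before fluoro before phenanthroline.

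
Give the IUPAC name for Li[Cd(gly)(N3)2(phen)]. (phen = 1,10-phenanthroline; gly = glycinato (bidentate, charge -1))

lithium diazido(glycinato)(1,10-phenanthroline)cadmate(II)

The 1 lithium counter-ion carries a total charge of +1, so each complex ion is 1−.
Ligand charges: 1×1,10-phenanthroline (neutral), 2×azido (-1 each), 1×glycinato (-1 each); total -3. So Cd + (-3) = 1−, giving Cd = +2.
Ligands are named alphabetically: azido before glycinato before phenanthroline.
The complex ion is anionic, so cadmium takes the -ate form cadmate(II).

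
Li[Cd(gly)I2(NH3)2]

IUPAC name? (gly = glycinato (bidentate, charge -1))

lithium diammine(glycinato)diiodocadmate(II)

The 1 lithium counter-ion carries a total charge of +1, so each complex ion is 1−.
Ligand charges: 2×iodo (-1 each), 2×ammine (neutral), 1×glycinato (-1 each); total -3. So Cd + (-3) = 1−, giving Cd = +2.
The complex ion is anionic, so cadmium takes the -ate form cadmate(II).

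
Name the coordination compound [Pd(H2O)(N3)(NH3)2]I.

The 1 iodide counter-ion carries a total charge of -1, so each complex ion is 1+.
Ligand charges: 1×aqua (neutral), 2×ammine (neutral), 1×azido (-1 each); total -1. So Pd + (-1) = 1+, giving Pd = +2.
Ligands are named alphabetically: ammine before aqua before azido.

diammineaquaazidopalladium(II) iodide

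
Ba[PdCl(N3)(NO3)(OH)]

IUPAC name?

barium azidochlorohydroxonitratopalladate(II)

The 1 barium counter-ion carries a total charge of +2, so each complex ion is 2−.
Ligand charges: 1×chloro (-1 each), 1×azido (-1 each), 1×nitrato (-1 each), 1×hydroxo (-1 each); total -4. So Pd + (-4) = 2−, giving Pd = +2.
Ligands are named alphabetically: azido before chloro before hydroxo before nitrato.
The complex ion is anionic, so palladium takes the -ate form palladate(II).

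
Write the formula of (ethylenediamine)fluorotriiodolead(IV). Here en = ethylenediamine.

Ligands: 1 fluoro (F, -1), 3 iodo (I, -1), 1 ethylenediamine (en, neutral). Ligand charge sum = -4.
With Pb in oxidation state +4, the complex ion is [Pb...].

[Pb(en)FI3]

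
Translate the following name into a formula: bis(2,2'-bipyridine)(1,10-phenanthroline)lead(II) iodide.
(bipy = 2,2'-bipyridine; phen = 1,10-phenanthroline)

[Pb(bipy)2(phen)]I2

Ligands: 2 2,2'-bipyridine (bipy, neutral), 1 1,10-phenanthroline (phen, neutral). Ligand charge sum = 0.
With Pb in oxidation state +2, the complex ion is [Pb...]^2+.
Charge balance with iodide (-1) requires 1 complex ion per 2 iodide.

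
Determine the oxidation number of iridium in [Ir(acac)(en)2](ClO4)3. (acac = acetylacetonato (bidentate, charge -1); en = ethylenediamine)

+4

3 perchlorate outside the brackets (-1 each) → the complex ion is 3+.
Ligand charges: 1×acac = -1; 2×en neutral; sum -1.
Ir + (-1) = 3+ ⇒ Ir is +4.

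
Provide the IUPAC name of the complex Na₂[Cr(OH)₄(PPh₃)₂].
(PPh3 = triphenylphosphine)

The 2 sodium counter-ions carry a total charge of +2, so each complex ion is 2−.
Ligand charges: 4×hydroxo (-1 each), 2×triphenylphosphine (neutral); total -4. So Cr + (-4) = 2−, giving Cr = +2.
Ligands are named alphabetically: hydroxo before triphenylphosphine.
The complex ion is anionic, so chromium takes the -ate form chromate(II).

sodium tetrahydroxobis(triphenylphosphine)chromate(II)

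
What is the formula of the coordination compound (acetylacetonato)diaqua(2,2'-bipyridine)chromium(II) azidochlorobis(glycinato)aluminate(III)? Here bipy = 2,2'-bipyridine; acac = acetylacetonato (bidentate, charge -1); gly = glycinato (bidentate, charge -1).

[Cr(acac)(bipy)(H2O)2][AlCl(gly)2(N3)]

Cation [Cr…]: ligand charges -1, Cr(II) ⇒ ion charge 1+.
Anion [Al…]: ligand charges -4, Al(III) ⇒ ion charge 1−.
One 1+ cation balances one 1− anion.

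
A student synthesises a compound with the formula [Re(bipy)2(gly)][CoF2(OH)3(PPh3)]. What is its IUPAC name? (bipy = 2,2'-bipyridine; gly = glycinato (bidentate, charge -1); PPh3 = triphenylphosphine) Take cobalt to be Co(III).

bis(2,2'-bipyridine)(glycinato)rhenium(III) difluorotrihydroxo(triphenylphosphine)cobaltate(III)

Both ions are complex: the cation is named first with the plain metal name, the anion second with the -ate form; each ion's ligands are alphabetised independently.
Co is given as +3; the anion's ligand charges sum to -5, so the complex anion is 2−.
A 1:1 salt means the cation carries the equal and opposite charge, 2+.
Cation: ligand charges sum to -1; for the ion to be 2+, Re = +3.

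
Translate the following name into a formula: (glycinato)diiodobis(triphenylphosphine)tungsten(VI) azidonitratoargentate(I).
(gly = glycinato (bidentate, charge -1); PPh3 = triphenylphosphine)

[W(gly)I2(PPh3)2][Ag(N3)(NO3)]3

Cation [W…]: ligand charges -3, W(VI) ⇒ ion charge 3+.
Anion [Ag…]: ligand charges -2, Ag(I) ⇒ ion charge 1−.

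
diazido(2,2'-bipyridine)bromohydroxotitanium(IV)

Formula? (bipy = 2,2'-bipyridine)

[Ti(bipy)Br(N3)2(OH)]

Ligands: 1 hydroxo (OH, -1), 2 azido (N3, -1), 1 bromo (Br, -1), 1 2,2'-bipyridine (bipy, neutral). Ligand charge sum = -4.
With Ti in oxidation state +4, the complex ion is [Ti...].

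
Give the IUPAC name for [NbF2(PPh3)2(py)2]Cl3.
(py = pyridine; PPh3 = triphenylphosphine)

difluorobis(pyridine)bis(triphenylphosphine)niobium(V) chloride

The 3 chloride counter-ions carry a total charge of -3, so each complex ion is 3+.
Ligand charges: 2×pyridine (neutral), 2×triphenylphosphine (neutral), 2×fluoro (-1 each); total -2. So Nb + (-2) = 3+, giving Nb = +5.
Ligands are named alphabetically: fluoro before pyridine before triphenylphosphine.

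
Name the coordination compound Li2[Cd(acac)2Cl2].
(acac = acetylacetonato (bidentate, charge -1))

The 2 lithium counter-ions carry a total charge of +2, so each complex ion is 2−.
Ligand charges: 2×chloro (-1 each), 2×acetylacetonato (-1 each); total -4. So Cd + (-4) = 2−, giving Cd = +2.
The complex ion is anionic, so cadmium takes the -ate form cadmate(II).

lithium bis(acetylacetonato)dichlorocadmate(II)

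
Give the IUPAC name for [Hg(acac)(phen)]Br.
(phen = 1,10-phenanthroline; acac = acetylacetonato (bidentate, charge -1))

(acetylacetonato)(1,10-phenanthroline)mercury(II) bromide

The 1 bromide counter-ion carries a total charge of -1, so each complex ion is 1+.
Ligand charges: 1×1,10-phenanthroline (neutral), 1×acetylacetonato (-1 each); total -1. So Hg + (-1) = 1+, giving Hg = +2.
Ligands are named alphabetically: acetylacetonato before phenanthroline.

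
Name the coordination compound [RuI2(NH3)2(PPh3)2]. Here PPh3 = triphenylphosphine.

diamminediiodobis(triphenylphosphine)ruthenium(II)

There is no counter-ion, so the complex is neutral overall.
Ligand charges: 2×iodo (-1 each), 2×triphenylphosphine (neutral), 2×ammine (neutral); total -2. So Ru + (-2) = 0, giving Ru = +2.
Ligands are named alphabetically: ammine before iodo before triphenylphosphine.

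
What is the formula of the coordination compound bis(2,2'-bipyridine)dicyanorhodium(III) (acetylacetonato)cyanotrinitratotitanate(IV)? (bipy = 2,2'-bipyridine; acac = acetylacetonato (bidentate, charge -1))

Cation [Rh…]: ligand charges -2, Rh(III) ⇒ ion charge 1+.
Anion [Ti…]: ligand charges -5, Ti(IV) ⇒ ion charge 1−.

[Rh(bipy)2(CN)2][Ti(acac)(CN)(NO3)3]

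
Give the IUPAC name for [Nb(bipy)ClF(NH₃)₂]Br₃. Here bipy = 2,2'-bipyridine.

The 3 bromide counter-ions carry a total charge of -3, so each complex ion is 3+.
Ligand charges: 1×fluoro (-1 each), 1×2,2'-bipyridine (neutral), 2×ammine (neutral), 1×chloro (-1 each); total -2. So Nb + (-2) = 3+, giving Nb = +5.
Ligands are named alphabetically: ammine before bipyridine before chloro before fluoro.

diammine(2,2'-bipyridine)chlorofluoroniobium(V) bromide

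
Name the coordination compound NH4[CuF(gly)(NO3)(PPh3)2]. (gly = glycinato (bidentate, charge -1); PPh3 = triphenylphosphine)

The 1 ammonium counter-ion carries a total charge of +1, so each complex ion is 1−.
Ligand charges: 1×glycinato (-1 each), 1×fluoro (-1 each), 2×triphenylphosphine (neutral), 1×nitrato (-1 each); total -3. So Cu + (-3) = 1−, giving Cu = +2.
Ligands are named alphabetically: fluoro before glycinato before nitrato before triphenylphosphine.
The complex ion is anionic, so copper takes the -ate form cuprate(II).

ammonium fluoro(glycinato)nitratobis(triphenylphosphine)cuprate(II)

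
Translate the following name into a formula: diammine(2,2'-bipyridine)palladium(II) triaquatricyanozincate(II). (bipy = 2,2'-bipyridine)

Cation [Pd…]: ligand charges 0, Pd(II) ⇒ ion charge 2+.
Anion [Zn…]: ligand charges -3, Zn(II) ⇒ ion charge 1−.

[Pd(bipy)(NH3)2][Zn(CN)3(H2O)3]2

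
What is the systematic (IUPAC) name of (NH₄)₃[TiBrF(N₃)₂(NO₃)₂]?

ammonium diazidobromofluorodinitratotitanate(III)

The 3 ammonium counter-ions carry a total charge of +3, so each complex ion is 3−.
Ligand charges: 1×bromo (-1 each), 2×nitrato (-1 each), 1×fluoro (-1 each), 2×azido (-1 each); total -6. So Ti + (-6) = 3−, giving Ti = +3.
Ligands are named alphabetically: azido before bromo before fluoro before nitrato.
The complex ion is anionic, so titanium takes the -ate form titanate(III).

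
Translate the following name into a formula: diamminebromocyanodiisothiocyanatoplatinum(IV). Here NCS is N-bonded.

[PtBr(CN)(NCS)2(NH3)2]

Ligands: 2 isothiocyanato (NCS, -1), 2 ammine (NH3, neutral), 1 cyano (CN, -1), 1 bromo (Br, -1). Ligand charge sum = -4.
With Pt in oxidation state +4, the complex ion is [Pt...].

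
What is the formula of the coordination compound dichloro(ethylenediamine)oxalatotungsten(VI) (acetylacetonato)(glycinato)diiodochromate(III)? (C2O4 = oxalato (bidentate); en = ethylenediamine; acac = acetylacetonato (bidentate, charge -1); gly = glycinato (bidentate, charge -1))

[W(C2O4)Cl2(en)][Cr(acac)(gly)I2]2

Cation [W…]: ligand charges -4, W(VI) ⇒ ion charge 2+.
Anion [Cr…]: ligand charges -4, Cr(III) ⇒ ion charge 1−.
One 2+ cation requires 2 of the 1− anion.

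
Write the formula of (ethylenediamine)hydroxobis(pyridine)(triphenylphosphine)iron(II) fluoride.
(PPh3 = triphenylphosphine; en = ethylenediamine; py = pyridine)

Ligands: 1 triphenylphosphine (PPh3, neutral), 1 hydroxo (OH, -1), 1 ethylenediamine (en, neutral), 2 pyridine (py, neutral). Ligand charge sum = -1.
With Fe in oxidation state +2, the complex ion is [Fe...]^1+.
Charge balance with fluoride (-1) requires 1 complex ion per 1 fluoride.

[Fe(en)(OH)(PPh3)(py)2]F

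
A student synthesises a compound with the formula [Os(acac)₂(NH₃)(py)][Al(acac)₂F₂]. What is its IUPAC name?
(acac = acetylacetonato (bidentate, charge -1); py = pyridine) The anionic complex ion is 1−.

bis(acetylacetonato)ammine(pyridine)osmium(III) bis(acetylacetonato)difluoroaluminate(III)

Both ions are complex: the cation is named first with the plain metal name, the anion second with the -ate form; each ion's ligands are alphabetised independently.
The complex anion is given as 1−; its ligand charges sum to -4, so Al = +3.
A 1:1 salt means the cation carries the equal and opposite charge, 1+.
Cation: ligand charges sum to -2; for the ion to be 1+, Os = +3.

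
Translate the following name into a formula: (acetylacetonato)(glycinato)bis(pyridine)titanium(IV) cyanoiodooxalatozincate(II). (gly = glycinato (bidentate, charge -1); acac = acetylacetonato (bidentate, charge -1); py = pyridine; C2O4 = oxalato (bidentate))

Cation [Ti…]: ligand charges -2, Ti(IV) ⇒ ion charge 2+.
Anion [Zn…]: ligand charges -4, Zn(II) ⇒ ion charge 2−.

[Ti(acac)(gly)(py)2][Zn(C2O4)(CN)I]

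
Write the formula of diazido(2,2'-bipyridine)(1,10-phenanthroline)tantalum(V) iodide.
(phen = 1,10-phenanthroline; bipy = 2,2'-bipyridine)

[Ta(bipy)(N3)2(phen)]I3

Ligands: 1 1,10-phenanthroline (phen, neutral), 1 2,2'-bipyridine (bipy, neutral), 2 azido (N3, -1). Ligand charge sum = -2.
Charge balance with iodide (-1) requires 1 complex ion per 3 iodide.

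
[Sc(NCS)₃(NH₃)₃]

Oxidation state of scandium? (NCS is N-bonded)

No counter-ion: the bracketed complex is neutral.
Ligand charges: 3×NH3 neutral; 3×NCS = -3; sum -3.
Sc + (-3) = 0 ⇒ Sc is +3.

+3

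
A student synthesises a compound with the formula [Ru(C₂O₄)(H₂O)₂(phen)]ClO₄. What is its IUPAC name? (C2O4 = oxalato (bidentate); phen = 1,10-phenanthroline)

diaquaoxalato(1,10-phenanthroline)ruthenium(III) perchlorate

The 1 perchlorate counter-ion carries a total charge of -1, so each complex ion is 1+.
Ligand charges: 1×oxalato (-2 each), 1×1,10-phenanthroline (neutral), 2×aqua (neutral); total -2. So Ru + (-2) = 1+, giving Ru = +3.
Ligands are named alphabetically: aqua before oxalato before phenanthroline.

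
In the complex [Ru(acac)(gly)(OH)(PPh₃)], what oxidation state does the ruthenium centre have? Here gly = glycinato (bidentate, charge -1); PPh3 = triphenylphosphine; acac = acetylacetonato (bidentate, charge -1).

+3

No counter-ion: the bracketed complex is neutral.
Ligand charges: 1×OH = -1; 1×gly = -1; 1×PPh3 neutral; 1×acac = -1; sum -3.
Ru + (-3) = 0 ⇒ Ru is +3.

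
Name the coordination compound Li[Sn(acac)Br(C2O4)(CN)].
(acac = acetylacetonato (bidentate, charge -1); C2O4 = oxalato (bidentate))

The 1 lithium counter-ion carries a total charge of +1, so each complex ion is 1−.
Ligand charges: 1×cyano (-1 each), 1×bromo (-1 each), 1×acetylacetonato (-1 each), 1×oxalato (-2 each); total -5. So Sn + (-5) = 1−, giving Sn = +4.
Ligands are named alphabetically: acetylacetonato before bromo before cyano before oxalato.
The complex ion is anionic, so tin takes the -ate form stannate(IV).

lithium (acetylacetonato)bromocyanooxalatostannate(IV)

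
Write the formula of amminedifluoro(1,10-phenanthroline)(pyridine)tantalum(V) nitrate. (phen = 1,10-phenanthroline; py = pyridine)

Ligands: 1 1,10-phenanthroline (phen, neutral), 1 ammine (NH3, neutral), 1 pyridine (py, neutral), 2 fluoro (F, -1). Ligand charge sum = -2.
Charge balance with nitrate (-1) requires 1 complex ion per 3 nitrate.

[TaF2(NH3)(phen)(py)](NO3)3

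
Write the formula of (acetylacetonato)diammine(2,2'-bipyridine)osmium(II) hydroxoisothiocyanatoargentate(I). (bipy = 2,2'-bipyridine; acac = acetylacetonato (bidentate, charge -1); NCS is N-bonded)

Cation [Os…]: ligand charges -1, Os(II) ⇒ ion charge 1+.
Anion [Ag…]: ligand charges -2, Ag(I) ⇒ ion charge 1−.
One 1+ cation balances one 1− anion.

[Os(acac)(bipy)(NH3)2][Ag(NCS)(OH)]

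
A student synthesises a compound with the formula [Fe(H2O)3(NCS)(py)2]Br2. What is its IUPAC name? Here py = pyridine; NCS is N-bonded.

triaquaisothiocyanatobis(pyridine)iron(III) bromide

The 2 bromide counter-ions carry a total charge of -2, so each complex ion is 2+.
Ligand charges: 2×pyridine (neutral), 1×isothiocyanato (-1 each), 3×aqua (neutral); total -1. So Fe + (-1) = 2+, giving Fe = +3.
Ligands are named alphabetically: aqua before isothiocyanato before pyridine.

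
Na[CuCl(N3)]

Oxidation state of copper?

+1

1 sodium outside the brackets (+1 each) → the complex ion is 1−.
Ligand charges: 1×Cl = -1; 1×N3 = -1; sum -2.
Cu + (-2) = 1− ⇒ Cu is +1.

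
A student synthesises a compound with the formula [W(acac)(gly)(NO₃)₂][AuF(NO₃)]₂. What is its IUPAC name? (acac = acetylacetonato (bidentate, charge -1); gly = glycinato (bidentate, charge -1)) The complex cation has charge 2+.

(acetylacetonato)(glycinato)dinitratotungsten(VI) fluoronitratoaurate(I)

The complex cation is given as 2+; its ligand charges sum to -4, so W = +6.
With 2 anions per cation, each anion must be 2/2 = 1−.
Anion: ligand charges sum to -2; for the ion to be 1−, Au = +1.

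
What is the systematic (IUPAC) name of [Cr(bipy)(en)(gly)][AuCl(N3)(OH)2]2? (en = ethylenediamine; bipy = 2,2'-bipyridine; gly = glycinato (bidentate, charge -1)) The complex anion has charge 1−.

Both ions are complex: the cation is named first with the plain metal name, the anion second with the -ate form; each ion's ligands are alphabetised independently.
The complex anion is given as 1−; its ligand charges sum to -4, so Au = +3.
With 2 anions per cation, the cation must be 2×1 = 2+.
Cation: ligand charges sum to -1; for the ion to be 2+, Cr = +3.

(2,2'-bipyridine)(ethylenediamine)(glycinato)chromium(III) azidochlorodihydroxoaurate(III)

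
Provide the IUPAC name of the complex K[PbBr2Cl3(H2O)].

The 1 potassium counter-ion carries a total charge of +1, so each complex ion is 1−.
Ligand charges: 1×aqua (neutral), 3×chloro (-1 each), 2×bromo (-1 each); total -5. So Pb + (-5) = 1−, giving Pb = +4.
Ligands are named alphabetically: aqua before bromo before chloro.
The complex ion is anionic, so lead takes the -ate form plumbate(IV).

potassium aquadibromotrichloroplumbate(IV)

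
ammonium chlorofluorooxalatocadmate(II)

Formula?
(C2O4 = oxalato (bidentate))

Ligands: 1 chloro (Cl, -1), 1 fluoro (F, -1), 1 oxalato (C2O4, -2). Ligand charge sum = -4.
With Cd in oxidation state +2, the complex ion is [Cd...]^2−.
Charge balance with ammonium (+1) requires 1 complex ion per 2 ammonium.

(NH4)2[Cd(C2O4)ClF]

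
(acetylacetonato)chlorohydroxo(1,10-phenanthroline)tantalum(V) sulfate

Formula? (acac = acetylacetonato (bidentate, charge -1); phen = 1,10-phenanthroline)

Ligands: 1 acetylacetonato (acac, -1), 1 hydroxo (OH, -1), 1 chloro (Cl, -1), 1 1,10-phenanthroline (phen, neutral). Ligand charge sum = -3.
With Ta in oxidation state +5, the complex ion is [Ta...]^2+.
Charge balance with sulfate (-2) requires 1 complex ion per 1 sulfate.

[Ta(acac)Cl(OH)(phen)]SO4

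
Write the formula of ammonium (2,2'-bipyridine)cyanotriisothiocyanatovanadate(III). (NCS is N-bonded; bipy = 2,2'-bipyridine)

Ligands: 1 cyano (CN, -1), 3 isothiocyanato (NCS, -1), 1 2,2'-bipyridine (bipy, neutral). Ligand charge sum = -4.
With V in oxidation state +3, the complex ion is [V...]^1−.
Charge balance with ammonium (+1) requires 1 complex ion per 1 ammonium.

NH4[V(bipy)(CN)(NCS)3]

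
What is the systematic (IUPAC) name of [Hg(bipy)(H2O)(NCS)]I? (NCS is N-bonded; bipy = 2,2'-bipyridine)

aqua(2,2'-bipyridine)isothiocyanatomercury(II) iodide

The 1 iodide counter-ion carries a total charge of -1, so each complex ion is 1+.
Ligand charges: 1×aqua (neutral), 1×isothiocyanato (-1 each), 1×2,2'-bipyridine (neutral); total -1. So Hg + (-1) = 1+, giving Hg = +2.
Ligands are named alphabetically: aqua before bipyridine before isothiocyanato.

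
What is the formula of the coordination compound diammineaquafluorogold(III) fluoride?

Ligands: 1 fluoro (F, -1), 2 ammine (NH3, neutral), 1 aqua (H2O, neutral). Ligand charge sum = -1.
With Au in oxidation state +3, the complex ion is [Au...]^2+.
Charge balance with fluoride (-1) requires 1 complex ion per 2 fluoride.

[AuF(H2O)(NH3)2]F2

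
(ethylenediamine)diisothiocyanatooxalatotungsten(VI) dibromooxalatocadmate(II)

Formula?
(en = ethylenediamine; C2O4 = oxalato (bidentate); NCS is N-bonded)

[W(C2O4)(en)(NCS)2][CdBr2(C2O4)]

Cation [W…]: ligand charges -4, W(VI) ⇒ ion charge 2+.
Anion [Cd…]: ligand charges -4, Cd(II) ⇒ ion charge 2−.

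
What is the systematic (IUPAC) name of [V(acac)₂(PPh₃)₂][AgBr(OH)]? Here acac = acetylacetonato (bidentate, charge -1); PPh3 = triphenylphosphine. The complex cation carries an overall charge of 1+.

Both ions are complex: the cation is named first with the plain metal name, the anion second with the -ate form; each ion's ligands are alphabetised independently.
The complex cation is given as 1+; its ligand charges sum to -2, so V = +3.
A 1:1 salt means the anion carries the equal and opposite charge, 1−.
Anion: ligand charges sum to -2; for the ion to be 1−, Ag = +1.

bis(acetylacetonato)bis(triphenylphosphine)vanadium(III) bromohydroxoargentate(I)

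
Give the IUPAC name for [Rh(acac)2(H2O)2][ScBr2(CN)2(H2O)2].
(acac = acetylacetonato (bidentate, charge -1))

bis(acetylacetonato)diaquarhodium(III) diaquadibromodicyanoscandate(III)

Both ions are complex: the cation is named first with the plain metal name, the anion second with the -ate form; each ion's ligands are alphabetised independently.
Scandium is always +3 in its complexes; the anion's ligand charges sum to -4, so the complex anion is 1−.
A 1:1 salt means the cation carries the equal and opposite charge, 1+.
Cation: ligand charges sum to -2; for the ion to be 1+, Rh = +3.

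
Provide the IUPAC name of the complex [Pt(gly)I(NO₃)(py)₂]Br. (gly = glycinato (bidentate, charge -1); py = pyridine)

(glycinato)iodonitratobis(pyridine)platinum(IV) bromide

The 1 bromide counter-ion carries a total charge of -1, so each complex ion is 1+.
Ligand charges: 1×iodo (-1 each), 1×glycinato (-1 each), 1×nitrato (-1 each), 2×pyridine (neutral); total -3. So Pt + (-3) = 1+, giving Pt = +4.
Ligands are named alphabetically: glycinato before iodo before nitrato before pyridine.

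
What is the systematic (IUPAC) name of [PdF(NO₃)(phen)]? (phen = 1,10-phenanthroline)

There is no counter-ion, so the complex is neutral overall.
Ligand charges: 1×1,10-phenanthroline (neutral), 1×nitrato (-1 each), 1×fluoro (-1 each); total -2. So Pd + (-2) = 0, giving Pd = +2.
Ligands are named alphabetically: fluoro before nitrato before phenanthroline.

fluoronitrato(1,10-phenanthroline)palladium(II)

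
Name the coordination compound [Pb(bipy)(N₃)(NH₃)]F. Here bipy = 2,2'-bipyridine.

ammineazido(2,2'-bipyridine)lead(II) fluoride

The 1 fluoride counter-ion carries a total charge of -1, so each complex ion is 1+.
Ligand charges: 1×2,2'-bipyridine (neutral), 1×azido (-1 each), 1×ammine (neutral); total -1. So Pb + (-1) = 1+, giving Pb = +2.
Ligands are named alphabetically: ammine before azido before bipyridine.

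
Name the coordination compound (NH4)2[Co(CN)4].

ammonium tetracyanocobaltate(II)

The 2 ammonium counter-ions carry a total charge of +2, so each complex ion is 2−.
Ligand charges: 4×cyano (-1 each); total -4. So Co + (-4) = 2−, giving Co = +2.
The complex ion is anionic, so cobalt takes the -ate form cobaltate(II).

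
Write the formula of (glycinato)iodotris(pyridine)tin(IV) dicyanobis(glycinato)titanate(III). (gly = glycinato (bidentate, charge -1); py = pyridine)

Cation [Sn…]: ligand charges -2, Sn(IV) ⇒ ion charge 2+.
Anion [Ti…]: ligand charges -4, Ti(III) ⇒ ion charge 1−.
One 2+ cation requires 2 of the 1− anion.

[Sn(gly)I(py)3][Ti(CN)2(gly)2]2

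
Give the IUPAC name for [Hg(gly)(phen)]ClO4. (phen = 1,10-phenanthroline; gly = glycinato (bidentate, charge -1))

The 1 perchlorate counter-ion carries a total charge of -1, so each complex ion is 1+.
Ligand charges: 1×1,10-phenanthroline (neutral), 1×glycinato (-1 each); total -1. So Hg + (-1) = 1+, giving Hg = +2.
Ligands are named alphabetically: glycinato before phenanthroline.

(glycinato)(1,10-phenanthroline)mercury(II) perchlorate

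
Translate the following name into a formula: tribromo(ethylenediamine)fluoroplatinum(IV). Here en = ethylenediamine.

[PtBr3(en)F]

Ligands: 3 bromo (Br, -1), 1 fluoro (F, -1), 1 ethylenediamine (en, neutral). Ligand charge sum = -4.
With Pt in oxidation state +4, the complex ion is [Pt...].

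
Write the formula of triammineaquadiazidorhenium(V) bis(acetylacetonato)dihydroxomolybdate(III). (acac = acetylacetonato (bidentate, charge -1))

Cation [Re…]: ligand charges -2, Re(V) ⇒ ion charge 3+.
Anion [Mo…]: ligand charges -4, Mo(III) ⇒ ion charge 1−.
One 3+ cation requires 3 of the 1− anion.

[Re(H2O)(N3)2(NH3)3][Mo(acac)2(OH)2]3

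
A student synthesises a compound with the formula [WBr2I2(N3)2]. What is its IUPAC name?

diazidodibromodiiodotungsten(VI)

There is no counter-ion, so the complex is neutral overall.
Ligand charges: 2×iodo (-1 each), 2×azido (-1 each), 2×bromo (-1 each); total -6. So W + (-6) = 0, giving W = +6.
Ligands are named alphabetically: azido before bromo before iodo.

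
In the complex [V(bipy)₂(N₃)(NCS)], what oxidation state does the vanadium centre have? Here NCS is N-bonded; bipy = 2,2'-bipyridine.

+2

No counter-ion: the bracketed complex is neutral.
Ligand charges: 1×N3 = -1; 1×NCS = -1; 2×bipy neutral; sum -2.
V + (-2) = 0 ⇒ V is +2.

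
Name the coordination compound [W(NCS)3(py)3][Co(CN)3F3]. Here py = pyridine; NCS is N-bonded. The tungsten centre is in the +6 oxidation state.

triisothiocyanatotris(pyridine)tungsten(VI) tricyanotrifluorocobaltate(III)

W is given as +6; the cation's ligand charges sum to -3, so the complex cation is 3+.
A 1:1 salt means the anion carries the equal and opposite charge, 3−.
Anion: ligand charges sum to -6; for the ion to be 3−, Co = +3.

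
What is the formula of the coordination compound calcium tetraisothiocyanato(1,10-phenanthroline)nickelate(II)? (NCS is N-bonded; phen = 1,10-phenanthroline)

Ligands: 4 isothiocyanato (NCS, -1), 1 1,10-phenanthroline (phen, neutral). Ligand charge sum = -4.
Charge balance with calcium (+2) requires 1 complex ion per 1 calcium.

Ca[Ni(NCS)4(phen)]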